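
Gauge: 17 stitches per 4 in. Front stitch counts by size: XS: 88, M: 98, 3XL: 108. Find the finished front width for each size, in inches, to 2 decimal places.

17/4 = 4.25 sts per in.
XS: 88 / 4.25 = 20.706 → 20.71 in.
M: 98 / 4.25 = 23.059 → 23.06 in.
3XL: 108 / 4.25 = 25.412 → 25.41 in.

XS 20.71 inches; M 23.06 inches; 3XL 25.41 inches.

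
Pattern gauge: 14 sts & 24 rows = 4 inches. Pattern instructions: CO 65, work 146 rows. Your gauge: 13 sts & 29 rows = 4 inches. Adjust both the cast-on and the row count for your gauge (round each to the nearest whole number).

Cast on 60 stitches; work 176 rows.

Stitches: 65 × 13/14 = 60.36 → 60.
Rows: 146 × 29/24 = 176.42 → 176.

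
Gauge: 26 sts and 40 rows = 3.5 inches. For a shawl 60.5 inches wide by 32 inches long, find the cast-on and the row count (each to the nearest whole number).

Stitch gauge = 26/3.5 = 7.429 sts/in; 60.5 × 7.429 = 449.43 → 449 sts.
Row gauge = 40/3.5 = 11.429 rows/in; 32 × 11.429 = 365.71 → 366 rows.

Cast on 449 stitches and work 366 rows.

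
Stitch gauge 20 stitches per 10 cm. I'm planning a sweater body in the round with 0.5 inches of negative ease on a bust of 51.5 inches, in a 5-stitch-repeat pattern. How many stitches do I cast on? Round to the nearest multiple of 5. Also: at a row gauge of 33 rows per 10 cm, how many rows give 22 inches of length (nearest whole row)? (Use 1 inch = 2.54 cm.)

Cast on 260 stitches; work 184 rows.

Finished = 51.5 − 0.5 = 51 inches.
51 inches × 2.54 = 129.54 cm.
20/10 = 2 sts per cm; 129.54 × 2 = 259.08 sts.
Nearest multiple of 5 → 260.
22 inches = 55.88 cm; × 3.3 = 184.40 → 184 rows.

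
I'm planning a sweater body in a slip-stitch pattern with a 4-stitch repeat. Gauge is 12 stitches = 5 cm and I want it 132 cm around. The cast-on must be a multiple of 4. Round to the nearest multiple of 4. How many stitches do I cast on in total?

12 / 5 = 2.4 sts per cm.
132 × 2.4 = 316.80 sts.
Nearest multiple of 4: 316.

CO 316 sts.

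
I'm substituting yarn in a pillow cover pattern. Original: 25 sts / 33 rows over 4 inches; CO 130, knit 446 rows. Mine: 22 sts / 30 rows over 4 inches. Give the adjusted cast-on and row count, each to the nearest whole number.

Cast on 114 stitches; work 405 rows.

Stitches: 130 × 22/25 = 114.40 → 114.
Rows: 446 × 30/33 = 405.45 → 405.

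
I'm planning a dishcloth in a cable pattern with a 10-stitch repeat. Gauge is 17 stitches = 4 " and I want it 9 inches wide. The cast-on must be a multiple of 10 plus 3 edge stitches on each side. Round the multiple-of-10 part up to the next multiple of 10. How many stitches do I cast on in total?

17 / 4 = 4.25 sts per inch.
9 × 4.25 = 38.25 sts.
Less 6 edge sts → 32.25 for the repeat.
Next multiple of 10: 40.
Add back 6 edge sts → 46.

Cast on 46 stitches.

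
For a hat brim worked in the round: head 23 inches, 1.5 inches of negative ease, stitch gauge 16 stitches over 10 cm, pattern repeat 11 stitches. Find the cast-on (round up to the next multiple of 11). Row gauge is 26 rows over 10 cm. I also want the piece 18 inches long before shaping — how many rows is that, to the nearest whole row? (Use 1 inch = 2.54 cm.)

Cast on 88 stitches; work 119 rows.

Finished = 23 − 1.5 = 21.5 inches.
21.5 inches × 2.54 = 54.61 cm.
16/10 = 1.6 sts per cm; 54.61 × 1.6 = 87.38 sts.
Next multiple of 11 → 88.
18 inches = 45.72 cm; × 2.6 = 118.87 → 119 rows.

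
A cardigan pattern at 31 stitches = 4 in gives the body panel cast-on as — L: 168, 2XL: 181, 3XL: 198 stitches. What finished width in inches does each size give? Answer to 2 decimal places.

L 21.68 inches; 2XL 23.35 inches; 3XL 25.55 inches.

31/4 = 7.75 sts per in.
L: 168 / 7.75 = 21.677 → 21.68 in.
2XL: 181 / 7.75 = 23.355 → 23.35 in.
3XL: 198 / 7.75 = 25.548 → 25.55 in.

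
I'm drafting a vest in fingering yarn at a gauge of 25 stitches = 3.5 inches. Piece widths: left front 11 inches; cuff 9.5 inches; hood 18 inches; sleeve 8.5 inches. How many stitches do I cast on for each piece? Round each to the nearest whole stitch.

left front 79; cuff 68; hood 129; sleeve 61.

Rate = 25/3.5 = 7.143 sts per in.
left front: 11 × 7.143 = 78.57 → 79.
cuff: 9.5 × 7.143 = 67.86 → 68.
hood: 18 × 7.143 = 128.57 → 129.
sleeve: 8.5 × 7.143 = 60.71 → 61.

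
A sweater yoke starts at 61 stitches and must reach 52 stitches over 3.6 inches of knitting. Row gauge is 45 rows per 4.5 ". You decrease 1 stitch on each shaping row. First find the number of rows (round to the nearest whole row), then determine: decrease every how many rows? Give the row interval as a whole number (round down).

Rows = 3.6 × 10 = 36.0 → 36 rows.
Stitches to remove: 9 → 9 shaping rows (at 1 st each).
36 / 9 = 4.00 → every 4 rows.

Decrease every 4th row.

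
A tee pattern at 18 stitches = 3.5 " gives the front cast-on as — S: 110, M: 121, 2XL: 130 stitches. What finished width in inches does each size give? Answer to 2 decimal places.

S 21.39 inches; M 23.53 inches; 2XL 25.28 inches.

18/3.5 = 5.143 sts per in.
S: 110 / 5.143 = 21.389 → 21.39 in.
M: 121 / 5.143 = 23.528 → 23.53 in.
2XL: 130 / 5.143 = 25.278 → 25.28 in.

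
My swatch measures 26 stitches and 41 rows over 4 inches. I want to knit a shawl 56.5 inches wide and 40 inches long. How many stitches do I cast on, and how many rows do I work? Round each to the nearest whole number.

Cast on 367 stitches and work 410 rows.

Stitch gauge = 26/4 = 6.5 sts/in; 56.5 × 6.5 = 367.25 → 367 sts.
Row gauge = 41/4 = 10.25 rows/in; 40 × 10.25 = 410.00 → 410 rows.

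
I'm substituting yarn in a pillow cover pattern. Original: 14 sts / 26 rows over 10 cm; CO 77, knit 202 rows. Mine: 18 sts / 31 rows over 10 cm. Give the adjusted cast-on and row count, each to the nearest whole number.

Cast on 99 stitches; work 241 rows.

Stitches: 77 × 18/14 = 99.00 → 99.
Rows: 202 × 31/26 = 240.85 → 241.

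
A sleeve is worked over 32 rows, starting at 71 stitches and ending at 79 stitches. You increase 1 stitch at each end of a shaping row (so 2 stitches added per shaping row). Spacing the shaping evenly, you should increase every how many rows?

Stitches to add: |79 − 71| = 8.
Shaping rows needed: 8 / 2 = 4.
32 rows / 4 = every 8 rows.

Increase every 8th row.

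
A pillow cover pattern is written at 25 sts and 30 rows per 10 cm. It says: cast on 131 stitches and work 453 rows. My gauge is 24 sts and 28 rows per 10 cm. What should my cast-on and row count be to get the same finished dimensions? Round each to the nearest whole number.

Stitches: 131 × 24/25 = 125.76 → 126.
Rows: 453 × 28/30 = 422.80 → 423.

Cast on 126 stitches; work 423 rows.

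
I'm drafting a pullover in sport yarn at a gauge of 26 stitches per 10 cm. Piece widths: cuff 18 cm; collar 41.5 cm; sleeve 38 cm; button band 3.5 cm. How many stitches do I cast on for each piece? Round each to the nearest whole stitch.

cuff 47; collar 108; sleeve 99; button band 9.

Rate = 26/10 = 2.6 sts per cm.
cuff: 18 × 2.6 = 46.80 → 47.
collar: 41.5 × 2.6 = 107.90 → 108.
sleeve: 38 × 2.6 = 98.80 → 99.
button band: 3.5 × 2.6 = 9.10 → 9.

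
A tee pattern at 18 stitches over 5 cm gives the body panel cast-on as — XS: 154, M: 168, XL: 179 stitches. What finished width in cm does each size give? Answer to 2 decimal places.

XS 42.78 cm; M 46.67 cm; XL 49.72 cm.

18/5 = 3.6 sts per cm.
XS: 154 / 3.6 = 42.778 → 42.78 cm.
M: 168 / 3.6 = 46.667 → 46.67 cm.
XL: 179 / 3.6 = 49.722 → 49.72 cm.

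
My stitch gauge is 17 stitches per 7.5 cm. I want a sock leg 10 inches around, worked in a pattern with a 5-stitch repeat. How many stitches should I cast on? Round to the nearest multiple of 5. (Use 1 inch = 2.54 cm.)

60 stitches.

10 in = 10 × 2.54 = 25.40 cm.
17 / 7.5 = 2.267 sts/cm.
25.40 × 2.267 = 57.57 sts.
→ 60.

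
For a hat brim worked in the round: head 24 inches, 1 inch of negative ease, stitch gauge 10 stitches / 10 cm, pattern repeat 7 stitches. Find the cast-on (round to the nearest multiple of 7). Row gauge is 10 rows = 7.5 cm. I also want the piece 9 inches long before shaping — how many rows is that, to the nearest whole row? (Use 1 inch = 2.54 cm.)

Finished = 24 − 1 = 23 inches.
23 inches × 2.54 = 58.42 cm.
10/10 = 1 sts per cm; 58.42 × 1 = 58.42 sts.
Nearest multiple of 7 → 56.
9 inches = 22.86 cm; × 1.333 = 30.48 → 30 rows.

Cast on 56 stitches; work 30 rows.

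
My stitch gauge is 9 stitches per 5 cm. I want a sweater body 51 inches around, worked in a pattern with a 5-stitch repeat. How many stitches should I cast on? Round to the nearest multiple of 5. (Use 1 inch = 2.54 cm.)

Cast on 235 stitches.

51 in = 51 × 2.54 = 129.54 cm.
9 / 5 = 1.8 sts/cm.
129.54 × 1.8 = 233.17 sts.
→ 235.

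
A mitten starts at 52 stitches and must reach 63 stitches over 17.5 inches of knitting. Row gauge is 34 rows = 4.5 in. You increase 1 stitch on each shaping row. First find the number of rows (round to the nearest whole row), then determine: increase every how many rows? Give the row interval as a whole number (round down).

Increase every 12th row.

Rows = 17.5 × 7.556 = 132.2 → 132 rows.
Stitches to add: 11 → 11 shaping rows (at 1 st each).
132 / 11 = 12.00 → every 12 rows.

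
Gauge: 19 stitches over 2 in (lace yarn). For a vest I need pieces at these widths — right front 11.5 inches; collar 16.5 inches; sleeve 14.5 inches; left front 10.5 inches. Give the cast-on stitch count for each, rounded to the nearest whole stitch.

Rate = 19/2 = 9.5 sts per in.
right front: 11.5 × 9.5 = 109.25 → 109.
collar: 16.5 × 9.5 = 156.75 → 157.
sleeve: 14.5 × 9.5 = 137.75 → 138.
left front: 10.5 × 9.5 = 99.75 → 100.

right front 109; collar 157; sleeve 138; left front 100.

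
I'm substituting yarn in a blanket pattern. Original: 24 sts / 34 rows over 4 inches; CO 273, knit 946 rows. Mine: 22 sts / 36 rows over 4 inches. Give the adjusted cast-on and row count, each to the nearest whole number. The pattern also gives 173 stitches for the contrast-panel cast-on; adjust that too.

Stitches: 273 × 22/24 = 250.25 → 250.
Rows: 946 × 36/34 = 1001.65 → 1002.
contrast-panel cast-on: 173 × 22/24 = 158.58 → 159.

Cast on 250 stitches; work 1002 rows; contrast-panel cast-on 159 stitches.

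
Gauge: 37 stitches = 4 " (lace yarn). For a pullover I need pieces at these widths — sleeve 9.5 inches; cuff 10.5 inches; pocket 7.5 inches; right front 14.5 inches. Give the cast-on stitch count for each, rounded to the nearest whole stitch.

Rate = 37/4 = 9.25 sts per in.
sleeve: 9.5 × 9.25 = 87.88 → 88.
cuff: 10.5 × 9.25 = 97.12 → 97.
pocket: 7.5 × 9.25 = 69.38 → 69.
right front: 14.5 × 9.25 = 134.12 → 134.

sleeve 88; cuff 97; pocket 69; right front 134.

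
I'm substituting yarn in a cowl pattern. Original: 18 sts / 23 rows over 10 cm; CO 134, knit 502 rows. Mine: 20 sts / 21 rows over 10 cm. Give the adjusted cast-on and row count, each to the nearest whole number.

Stitches: 134 × 20/18 = 148.89 → 149.
Rows: 502 × 21/23 = 458.35 → 458.

Cast on 149 stitches; work 458 rows.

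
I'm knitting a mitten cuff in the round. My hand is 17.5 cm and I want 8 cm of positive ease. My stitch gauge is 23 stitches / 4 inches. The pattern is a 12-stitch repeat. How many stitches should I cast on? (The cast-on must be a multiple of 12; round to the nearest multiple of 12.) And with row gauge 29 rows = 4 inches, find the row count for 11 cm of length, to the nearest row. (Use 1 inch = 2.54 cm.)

Finished = 17.5 + 8 = 25.5 cm.
25.5 cm × 1/2.54 = 10.04 inches.
23/4 = 5.75 sts per in; 10.04 × 5.75 = 57.73 sts.
Nearest multiple of 12 → 60.
11 cm = 4.33 inches; × 7.25 = 31.40 → 31 rows.

Cast on 60 stitches; work 31 rows.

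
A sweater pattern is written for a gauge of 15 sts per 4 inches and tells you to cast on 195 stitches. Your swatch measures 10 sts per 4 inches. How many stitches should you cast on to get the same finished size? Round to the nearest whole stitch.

CO 130 sts.

Scale factor = 10 / 15 = 0.667.
195 × 10 / 15 = 130.00 sts.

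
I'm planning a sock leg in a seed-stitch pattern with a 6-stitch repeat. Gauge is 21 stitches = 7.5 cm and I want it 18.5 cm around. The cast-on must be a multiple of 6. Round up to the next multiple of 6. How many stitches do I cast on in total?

Cast on 54 stitches.

21 / 7.5 = 2.8 sts per cm.
18.5 × 2.8 = 51.80 sts.
Next multiple of 6: 54.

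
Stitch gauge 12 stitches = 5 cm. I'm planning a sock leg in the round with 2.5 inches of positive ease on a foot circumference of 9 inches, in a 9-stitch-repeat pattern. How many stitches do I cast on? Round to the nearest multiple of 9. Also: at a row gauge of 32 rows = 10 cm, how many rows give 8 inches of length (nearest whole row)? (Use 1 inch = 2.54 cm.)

Finished = 9 + 2.5 = 11.5 inches.
11.5 inches × 2.54 = 29.21 cm.
12/5 = 2.4 sts per cm; 29.21 × 2.4 = 70.10 sts.
Nearest multiple of 9 → 72.
8 inches = 20.32 cm; × 3.2 = 65.02 → 65 rows.

Cast on 72 stitches; work 65 rows.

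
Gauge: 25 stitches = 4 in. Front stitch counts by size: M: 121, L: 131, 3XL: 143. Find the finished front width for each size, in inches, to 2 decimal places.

M 19.36 inches; L 20.96 inches; 3XL 22.88 inches.

25/4 = 6.25 sts per in.
M: 121 / 6.25 = 19.360 → 19.36 in.
L: 131 / 6.25 = 20.960 → 20.96 in.
3XL: 143 / 6.25 = 22.880 → 22.88 in.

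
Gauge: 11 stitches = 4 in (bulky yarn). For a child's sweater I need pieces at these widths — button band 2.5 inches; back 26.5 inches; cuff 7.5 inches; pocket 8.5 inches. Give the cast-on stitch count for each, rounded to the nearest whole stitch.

Rate = 11/4 = 2.75 sts per in.
button band: 2.5 × 2.75 = 6.88 → 7.
back: 26.5 × 2.75 = 72.88 → 73.
cuff: 7.5 × 2.75 = 20.62 → 21.
pocket: 8.5 × 2.75 = 23.38 → 23.

button band 7; back 73; cuff 21; pocket 23.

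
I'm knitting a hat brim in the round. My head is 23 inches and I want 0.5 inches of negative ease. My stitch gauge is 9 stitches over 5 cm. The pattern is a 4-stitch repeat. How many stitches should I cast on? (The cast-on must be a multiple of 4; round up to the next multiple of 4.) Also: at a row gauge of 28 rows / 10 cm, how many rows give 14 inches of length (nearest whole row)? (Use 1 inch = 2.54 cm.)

Cast on 104 stitches; work 100 rows.

Finished = 23 − 0.5 = 22.5 inches.
22.5 inches × 2.54 = 57.15 cm.
9/5 = 1.8 sts per cm; 57.15 × 1.8 = 102.87 sts.
Next multiple of 4 → 104.
14 inches = 35.56 cm; × 2.8 = 99.57 → 100 rows.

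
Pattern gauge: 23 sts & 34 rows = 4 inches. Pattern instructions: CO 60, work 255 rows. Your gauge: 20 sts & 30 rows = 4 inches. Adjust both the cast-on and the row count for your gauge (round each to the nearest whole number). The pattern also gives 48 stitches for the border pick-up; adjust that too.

Stitches: 60 × 20/23 = 52.17 → 52.
Rows: 255 × 30/34 = 225.00 → 225.
border pick-up: 48 × 20/23 = 41.74 → 42.

Cast on 52 stitches; work 225 rows; border pick-up 42 stitches.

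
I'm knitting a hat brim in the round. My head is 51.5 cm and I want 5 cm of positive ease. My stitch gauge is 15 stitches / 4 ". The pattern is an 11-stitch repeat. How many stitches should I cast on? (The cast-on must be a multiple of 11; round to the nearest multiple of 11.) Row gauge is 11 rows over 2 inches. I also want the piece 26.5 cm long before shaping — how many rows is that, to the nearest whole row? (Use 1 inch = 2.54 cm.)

Finished = 51.5 + 5 = 56.5 cm.
56.5 cm × 1/2.54 = 22.24 inches.
15/4 = 3.75 sts per in; 22.24 × 3.75 = 83.42 sts.
Nearest multiple of 11 → 88.
26.5 cm = 10.43 inches; × 5.5 = 57.38 → 57 rows.

Cast on 88 stitches; work 57 rows.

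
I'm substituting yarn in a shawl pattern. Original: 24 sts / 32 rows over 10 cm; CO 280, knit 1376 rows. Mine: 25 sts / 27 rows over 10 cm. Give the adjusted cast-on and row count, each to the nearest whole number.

Cast on 292 stitches; work 1161 rows.

Stitches: 280 × 25/24 = 291.67 → 292.
Rows: 1376 × 27/32 = 1161.00 → 1161.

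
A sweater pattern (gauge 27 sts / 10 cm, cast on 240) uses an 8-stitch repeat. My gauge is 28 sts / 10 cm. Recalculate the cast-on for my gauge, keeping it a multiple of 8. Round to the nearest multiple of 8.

CO 248 sts.

240 × 28 / 27 = 248.89.
Nearest multiple of 8: 248.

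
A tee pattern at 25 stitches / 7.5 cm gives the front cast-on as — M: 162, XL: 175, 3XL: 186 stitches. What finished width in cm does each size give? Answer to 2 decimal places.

M 48.60 cm; XL 52.50 cm; 3XL 55.80 cm.

25/7.5 = 3.333 sts per cm.
M: 162 / 3.333 = 48.600 → 48.60 cm.
XL: 175 / 3.333 = 52.500 → 52.50 cm.
3XL: 186 / 3.333 = 55.800 → 55.80 cm.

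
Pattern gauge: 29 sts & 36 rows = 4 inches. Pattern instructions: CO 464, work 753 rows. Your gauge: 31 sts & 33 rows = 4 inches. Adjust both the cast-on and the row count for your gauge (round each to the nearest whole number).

Stitches: 464 × 31/29 = 496.00 → 496.
Rows: 753 × 33/36 = 690.25 → 690.

Cast on 496 stitches; work 690 rows.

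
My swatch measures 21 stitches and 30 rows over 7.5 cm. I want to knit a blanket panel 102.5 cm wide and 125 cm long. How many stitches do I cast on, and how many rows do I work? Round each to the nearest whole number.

Stitch gauge = 21/7.5 = 2.8 sts/cm; 102.5 × 2.8 = 287.00 → 287 sts.
Row gauge = 30/7.5 = 4 rows/cm; 125 × 4 = 500.00 → 500 rows.

Cast on 287 stitches and work 500 rows.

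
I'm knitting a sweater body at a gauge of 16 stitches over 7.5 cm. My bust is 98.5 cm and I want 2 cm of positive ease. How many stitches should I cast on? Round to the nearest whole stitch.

214 stitches.

Finished = 98.5 + 2 = 100.5 cm.
16 / 7.5 = 2.133 sts per cm.
100.50 × 2.133 = 214.40 sts.
→ 214 sts.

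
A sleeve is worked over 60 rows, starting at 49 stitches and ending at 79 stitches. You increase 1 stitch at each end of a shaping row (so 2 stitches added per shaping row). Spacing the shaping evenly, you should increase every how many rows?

Stitches to add: |79 − 49| = 30.
Shaping rows needed: 30 / 2 = 15.
60 rows / 15 = every 4 rows.

Increase every 4th row.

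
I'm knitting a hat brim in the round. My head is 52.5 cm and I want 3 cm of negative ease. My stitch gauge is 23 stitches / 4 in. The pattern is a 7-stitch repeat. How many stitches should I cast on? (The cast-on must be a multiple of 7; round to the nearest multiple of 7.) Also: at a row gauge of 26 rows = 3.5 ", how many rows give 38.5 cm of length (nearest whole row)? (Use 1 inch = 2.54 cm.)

Cast on 112 stitches; work 113 rows.

Finished = 52.5 − 3 = 49.5 cm.
49.5 cm × 1/2.54 = 19.49 inches.
23/4 = 5.75 sts per in; 19.49 × 5.75 = 112.06 sts.
Nearest multiple of 7 → 112.
38.5 cm = 15.16 inches; × 7.429 = 112.60 → 113 rows.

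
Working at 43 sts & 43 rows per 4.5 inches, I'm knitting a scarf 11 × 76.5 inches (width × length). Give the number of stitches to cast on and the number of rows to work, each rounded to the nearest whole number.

Cast on 105 stitches and work 731 rows.

Stitch gauge = 43/4.5 = 9.556 sts/in; 11 × 9.556 = 105.11 → 105 sts.
Row gauge = 43/4.5 = 9.556 rows/in; 76.5 × 9.556 = 731.00 → 731 rows.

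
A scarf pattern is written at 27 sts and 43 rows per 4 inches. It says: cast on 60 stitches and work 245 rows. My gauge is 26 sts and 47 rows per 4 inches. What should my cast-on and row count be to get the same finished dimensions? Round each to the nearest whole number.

Cast on 58 stitches; work 268 rows.

Stitches: 60 × 26/27 = 57.78 → 58.
Rows: 245 × 47/43 = 267.79 → 268.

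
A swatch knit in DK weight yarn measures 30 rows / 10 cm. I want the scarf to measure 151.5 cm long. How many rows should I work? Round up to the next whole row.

Work 455 rows.

30 rows / 10 cm = 3 rows per cm.
151.5 × 3 = 454.50 rows.
Round up → 455.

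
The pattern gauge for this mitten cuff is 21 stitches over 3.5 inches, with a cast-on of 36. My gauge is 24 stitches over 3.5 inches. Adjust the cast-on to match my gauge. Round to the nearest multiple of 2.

CO 42 sts.

Scale factor = 24 / 21 = 1.143.
36 × 24 / 21 = 41.14 sts.
→ 42 sts.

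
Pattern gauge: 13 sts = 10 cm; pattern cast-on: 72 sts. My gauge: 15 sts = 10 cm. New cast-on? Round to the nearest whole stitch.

Scale factor = 15 / 13 = 1.154.
72 × 15 / 13 = 83.08 sts.
→ 83 sts.

83 stitches.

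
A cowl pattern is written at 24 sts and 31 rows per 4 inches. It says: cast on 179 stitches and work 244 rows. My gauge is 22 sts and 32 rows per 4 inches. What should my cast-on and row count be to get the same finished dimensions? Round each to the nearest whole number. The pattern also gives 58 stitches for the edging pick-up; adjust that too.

Cast on 164 stitches; work 252 rows; edging pick-up 53 stitches.

Stitches: 179 × 22/24 = 164.08 → 164.
Rows: 244 × 32/31 = 251.87 → 252.
edging pick-up: 58 × 22/24 = 53.17 → 53.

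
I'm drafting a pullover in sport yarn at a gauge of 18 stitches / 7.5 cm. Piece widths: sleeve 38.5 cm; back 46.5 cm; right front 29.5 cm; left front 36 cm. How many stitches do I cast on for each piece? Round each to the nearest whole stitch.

Rate = 18/7.5 = 2.4 sts per cm.
sleeve: 38.5 × 2.4 = 92.40 → 92.
back: 46.5 × 2.4 = 111.60 → 112.
right front: 29.5 × 2.4 = 70.80 → 71.
left front: 36 × 2.4 = 86.40 → 86.

sleeve 92; back 112; right front 71; left front 86.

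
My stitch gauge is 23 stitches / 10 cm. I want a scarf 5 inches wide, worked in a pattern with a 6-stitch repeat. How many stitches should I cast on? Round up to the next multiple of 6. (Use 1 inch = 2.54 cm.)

CO 30 sts.

5 in = 5 × 2.54 = 12.70 cm.
23 / 10 = 2.3 sts/cm.
12.70 × 2.3 = 29.21 sts.
→ 30.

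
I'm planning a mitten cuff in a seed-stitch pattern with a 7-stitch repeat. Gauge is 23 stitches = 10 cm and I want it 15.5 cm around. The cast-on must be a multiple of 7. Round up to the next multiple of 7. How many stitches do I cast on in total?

23 / 10 = 2.3 sts per cm.
15.5 × 2.3 = 35.65 sts.
Next multiple of 7: 42.

42 stitches.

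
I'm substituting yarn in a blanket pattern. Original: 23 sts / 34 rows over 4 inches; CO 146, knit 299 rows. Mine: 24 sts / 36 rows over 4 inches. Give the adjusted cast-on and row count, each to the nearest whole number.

Stitches: 146 × 24/23 = 152.35 → 152.
Rows: 299 × 36/34 = 316.59 → 317.

Cast on 152 stitches; work 317 rows.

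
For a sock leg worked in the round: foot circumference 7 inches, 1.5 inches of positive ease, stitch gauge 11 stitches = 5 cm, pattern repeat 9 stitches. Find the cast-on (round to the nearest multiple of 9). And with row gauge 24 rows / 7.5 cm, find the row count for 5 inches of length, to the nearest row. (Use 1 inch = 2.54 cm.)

Cast on 45 stitches; work 41 rows.

Finished = 7 + 1.5 = 8.5 inches.
8.5 inches × 2.54 = 21.59 cm.
11/5 = 2.2 sts per cm; 21.59 × 2.2 = 47.50 sts.
Nearest multiple of 9 → 45.
5 inches = 12.70 cm; × 3.2 = 40.64 → 41 rows.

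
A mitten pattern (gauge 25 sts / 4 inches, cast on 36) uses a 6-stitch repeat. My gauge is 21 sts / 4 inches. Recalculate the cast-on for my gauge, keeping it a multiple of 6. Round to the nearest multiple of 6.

36 × 21 / 25 = 30.24.
Nearest multiple of 6: 30.

Cast on 30 stitches.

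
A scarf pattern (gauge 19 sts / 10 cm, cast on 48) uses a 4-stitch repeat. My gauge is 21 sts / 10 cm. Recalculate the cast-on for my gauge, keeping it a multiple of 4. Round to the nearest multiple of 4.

Cast on 52 stitches.

48 × 21 / 19 = 53.05.
Nearest multiple of 4: 52.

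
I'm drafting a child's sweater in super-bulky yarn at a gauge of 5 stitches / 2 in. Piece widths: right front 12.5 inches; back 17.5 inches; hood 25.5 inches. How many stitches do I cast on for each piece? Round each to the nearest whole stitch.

right front 31; back 44; hood 64.

Rate = 5/2 = 2.5 sts per in.
right front: 12.5 × 2.5 = 31.25 → 31.
back: 17.5 × 2.5 = 43.75 → 44.
hood: 25.5 × 2.5 = 63.75 → 64.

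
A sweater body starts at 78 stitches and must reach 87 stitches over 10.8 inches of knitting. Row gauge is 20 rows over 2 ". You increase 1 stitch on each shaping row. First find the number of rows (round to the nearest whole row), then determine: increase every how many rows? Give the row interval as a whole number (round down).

Rows = 10.8 × 10 = 108.0 → 108 rows.
Stitches to add: 9 → 9 shaping rows (at 1 st each).
108 / 9 = 12.00 → every 12 rows.

Increase every 12th row.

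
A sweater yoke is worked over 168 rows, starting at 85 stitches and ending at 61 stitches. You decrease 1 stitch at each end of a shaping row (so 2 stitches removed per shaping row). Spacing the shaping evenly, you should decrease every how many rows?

Stitches to remove: |61 − 85| = 24.
Shaping rows needed: 24 / 2 = 12.
168 rows / 12 = every 14 rows.

Decrease every 14th row.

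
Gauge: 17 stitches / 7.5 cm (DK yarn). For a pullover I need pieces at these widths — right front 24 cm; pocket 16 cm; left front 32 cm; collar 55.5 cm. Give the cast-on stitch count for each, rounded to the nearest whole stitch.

Rate = 17/7.5 = 2.267 sts per cm.
right front: 24 × 2.267 = 54.40 → 54.
pocket: 16 × 2.267 = 36.27 → 36.
left front: 32 × 2.267 = 72.53 → 73.
collar: 55.5 × 2.267 = 125.80 → 126.

right front 54; pocket 36; left front 73; collar 126.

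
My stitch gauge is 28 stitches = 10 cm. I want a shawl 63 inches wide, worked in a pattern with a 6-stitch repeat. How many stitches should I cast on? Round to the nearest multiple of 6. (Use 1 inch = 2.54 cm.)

63 in = 63 × 2.54 = 160.02 cm.
28 / 10 = 2.8 sts/cm.
160.02 × 2.8 = 448.06 sts.
→ 450.

450 stitches.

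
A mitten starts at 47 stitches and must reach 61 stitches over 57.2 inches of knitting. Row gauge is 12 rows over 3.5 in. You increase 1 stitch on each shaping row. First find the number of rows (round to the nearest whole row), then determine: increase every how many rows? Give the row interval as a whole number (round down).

Increase every 14th row.

Rows = 57.2 × 3.429 = 196.1 → 196 rows.
Stitches to add: 14 → 14 shaping rows (at 1 st each).
196 / 14 = 14.00 → every 14 rows.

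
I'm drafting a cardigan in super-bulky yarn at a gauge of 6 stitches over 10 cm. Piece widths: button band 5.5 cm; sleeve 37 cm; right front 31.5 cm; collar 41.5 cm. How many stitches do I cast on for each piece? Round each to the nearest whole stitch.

Rate = 6/10 = 0.6 sts per cm.
button band: 5.5 × 0.6 = 3.30 → 3.
sleeve: 37 × 0.6 = 22.20 → 22.
right front: 31.5 × 0.6 = 18.90 → 19.
collar: 41.5 × 0.6 = 24.90 → 25.

button band 3; sleeve 22; right front 19; collar 25.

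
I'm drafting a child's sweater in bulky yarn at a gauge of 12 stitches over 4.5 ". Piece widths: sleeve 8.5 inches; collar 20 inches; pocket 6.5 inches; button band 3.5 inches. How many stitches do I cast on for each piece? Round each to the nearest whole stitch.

Rate = 12/4.5 = 2.667 sts per in.
sleeve: 8.5 × 2.667 = 22.67 → 23.
collar: 20 × 2.667 = 53.33 → 53.
pocket: 6.5 × 2.667 = 17.33 → 17.
button band: 3.5 × 2.667 = 9.33 → 9.

sleeve 23; collar 53; pocket 17; button band 9.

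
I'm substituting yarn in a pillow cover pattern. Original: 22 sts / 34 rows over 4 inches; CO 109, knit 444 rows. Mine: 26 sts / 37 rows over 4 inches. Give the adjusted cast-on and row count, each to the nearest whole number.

Cast on 129 stitches; work 483 rows.

Stitches: 109 × 26/22 = 128.82 → 129.
Rows: 444 × 37/34 = 483.18 → 483.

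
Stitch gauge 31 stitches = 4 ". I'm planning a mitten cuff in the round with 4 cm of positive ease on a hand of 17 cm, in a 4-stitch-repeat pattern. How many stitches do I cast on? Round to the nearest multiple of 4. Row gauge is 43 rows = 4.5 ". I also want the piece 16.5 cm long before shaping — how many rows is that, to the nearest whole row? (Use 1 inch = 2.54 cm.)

Cast on 64 stitches; work 62 rows.

Finished = 17 + 4 = 21 cm.
21 cm × 1/2.54 = 8.27 inches.
31/4 = 7.75 sts per in; 8.27 × 7.75 = 64.07 sts.
Nearest multiple of 4 → 64.
16.5 cm = 6.50 inches; × 9.556 = 62.07 → 62 rows.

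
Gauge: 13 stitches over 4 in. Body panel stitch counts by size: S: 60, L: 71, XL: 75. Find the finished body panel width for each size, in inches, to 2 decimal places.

S 18.46 inches; L 21.85 inches; XL 23.08 inches.

13/4 = 3.25 sts per in.
S: 60 / 3.25 = 18.462 → 18.46 in.
L: 71 / 3.25 = 21.846 → 21.85 in.
XL: 75 / 3.25 = 23.077 → 23.08 in.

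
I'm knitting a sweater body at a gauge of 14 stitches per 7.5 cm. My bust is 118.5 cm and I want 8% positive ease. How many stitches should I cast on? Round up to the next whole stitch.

Finished = 118.5 × 1.08 = 127.98 cm.
14 / 7.5 = 1.867 sts per cm.
127.98 × 1.867 = 238.90 sts.
→ 239 sts.

Cast on 239 stitches.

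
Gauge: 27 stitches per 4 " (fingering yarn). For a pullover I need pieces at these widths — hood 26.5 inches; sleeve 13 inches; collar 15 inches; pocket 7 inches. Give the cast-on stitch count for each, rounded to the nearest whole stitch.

Rate = 27/4 = 6.75 sts per in.
hood: 26.5 × 6.75 = 178.88 → 179.
sleeve: 13 × 6.75 = 87.75 → 88.
collar: 15 × 6.75 = 101.25 → 101.
pocket: 7 × 6.75 = 47.25 → 47.

hood 179; sleeve 88; collar 101; pocket 47.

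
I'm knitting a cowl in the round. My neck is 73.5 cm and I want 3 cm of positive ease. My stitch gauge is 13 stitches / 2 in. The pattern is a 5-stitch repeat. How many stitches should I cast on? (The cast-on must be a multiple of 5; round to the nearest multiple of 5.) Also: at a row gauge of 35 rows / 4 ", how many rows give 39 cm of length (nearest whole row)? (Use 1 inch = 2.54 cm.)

Cast on 195 stitches; work 134 rows.

Finished = 73.5 + 3 = 76.5 cm.
76.5 cm × 1/2.54 = 30.12 inches.
13/2 = 6.5 sts per in; 30.12 × 6.5 = 195.77 sts.
Nearest multiple of 5 → 195.
39 cm = 15.35 inches; × 8.75 = 134.35 → 134 rows.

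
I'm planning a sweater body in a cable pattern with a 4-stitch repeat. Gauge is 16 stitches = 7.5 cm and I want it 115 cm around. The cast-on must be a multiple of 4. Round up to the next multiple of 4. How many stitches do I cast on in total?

16 / 7.5 = 2.133 sts per cm.
115 × 2.133 = 245.33 sts.
Next multiple of 4: 248.

CO 248 sts.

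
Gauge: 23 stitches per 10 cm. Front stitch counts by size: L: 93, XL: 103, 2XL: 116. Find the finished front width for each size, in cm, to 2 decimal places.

L 40.43 cm; XL 44.78 cm; 2XL 50.43 cm.

23/10 = 2.3 sts per cm.
L: 93 / 2.3 = 40.435 → 40.43 cm.
XL: 103 / 2.3 = 44.783 → 44.78 cm.
2XL: 116 / 2.3 = 50.435 → 50.43 cm.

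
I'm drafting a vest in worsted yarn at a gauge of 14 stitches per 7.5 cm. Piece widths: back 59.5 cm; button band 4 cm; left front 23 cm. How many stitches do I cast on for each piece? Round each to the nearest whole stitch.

Rate = 14/7.5 = 1.867 sts per cm.
back: 59.5 × 1.867 = 111.07 → 111.
button band: 4 × 1.867 = 7.47 → 7.
left front: 23 × 1.867 = 42.93 → 43.

back 111; button band 7; left front 43.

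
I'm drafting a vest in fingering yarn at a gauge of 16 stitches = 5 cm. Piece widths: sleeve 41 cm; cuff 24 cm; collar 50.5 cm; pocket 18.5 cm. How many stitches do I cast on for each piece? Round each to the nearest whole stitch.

Rate = 16/5 = 3.2 sts per cm.
sleeve: 41 × 3.2 = 131.20 → 131.
cuff: 24 × 3.2 = 76.80 → 77.
collar: 50.5 × 3.2 = 161.60 → 162.
pocket: 18.5 × 3.2 = 59.20 → 59.

sleeve 131; cuff 77; collar 162; pocket 59.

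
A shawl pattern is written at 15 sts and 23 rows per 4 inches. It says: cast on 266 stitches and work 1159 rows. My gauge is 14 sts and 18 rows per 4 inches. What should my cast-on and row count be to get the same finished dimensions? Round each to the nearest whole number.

Stitches: 266 × 14/15 = 248.27 → 248.
Rows: 1159 × 18/23 = 907.04 → 907.

Cast on 248 stitches; work 907 rows.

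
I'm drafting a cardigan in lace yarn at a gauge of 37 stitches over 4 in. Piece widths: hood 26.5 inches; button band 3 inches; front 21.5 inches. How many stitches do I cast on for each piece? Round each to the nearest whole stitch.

Rate = 37/4 = 9.25 sts per in.
hood: 26.5 × 9.25 = 245.12 → 245.
button band: 3 × 9.25 = 27.75 → 28.
front: 21.5 × 9.25 = 198.88 → 199.

hood 245; button band 28; front 199.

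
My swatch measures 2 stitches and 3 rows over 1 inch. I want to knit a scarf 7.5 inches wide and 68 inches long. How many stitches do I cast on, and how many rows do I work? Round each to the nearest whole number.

Stitch gauge = 2/1 = 2 sts/in; 7.5 × 2 = 15.00 → 15 sts.
Row gauge = 3/1 = 3 rows/in; 68 × 3 = 204.00 → 204 rows.

Cast on 15 stitches and work 204 rows.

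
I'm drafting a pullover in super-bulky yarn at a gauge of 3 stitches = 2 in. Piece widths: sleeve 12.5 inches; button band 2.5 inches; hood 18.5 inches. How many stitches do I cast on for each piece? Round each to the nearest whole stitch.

Rate = 3/2 = 1.5 sts per in.
sleeve: 12.5 × 1.5 = 18.75 → 19.
button band: 2.5 × 1.5 = 3.75 → 4.
hood: 18.5 × 1.5 = 27.75 → 28.

sleeve 19; button band 4; hood 28.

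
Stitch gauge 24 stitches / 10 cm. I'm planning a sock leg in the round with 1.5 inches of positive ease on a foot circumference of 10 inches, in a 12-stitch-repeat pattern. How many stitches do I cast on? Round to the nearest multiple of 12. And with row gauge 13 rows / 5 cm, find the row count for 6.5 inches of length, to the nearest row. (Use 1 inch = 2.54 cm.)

Finished = 10 + 1.5 = 11.5 inches.
11.5 inches × 2.54 = 29.21 cm.
24/10 = 2.4 sts per cm; 29.21 × 2.4 = 70.10 sts.
Nearest multiple of 12 → 72.
6.5 inches = 16.51 cm; × 2.6 = 42.93 → 43 rows.

Cast on 72 stitches; work 43 rows.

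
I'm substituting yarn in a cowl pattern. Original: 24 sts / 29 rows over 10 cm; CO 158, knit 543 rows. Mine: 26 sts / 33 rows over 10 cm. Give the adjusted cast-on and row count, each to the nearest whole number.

Cast on 171 stitches; work 618 rows.

Stitches: 158 × 26/24 = 171.17 → 171.
Rows: 543 × 33/29 = 617.90 → 618.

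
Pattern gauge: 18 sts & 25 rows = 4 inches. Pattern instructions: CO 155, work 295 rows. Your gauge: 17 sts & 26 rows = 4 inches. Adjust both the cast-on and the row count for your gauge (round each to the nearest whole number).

Stitches: 155 × 17/18 = 146.39 → 146.
Rows: 295 × 26/25 = 306.80 → 307.

Cast on 146 stitches; work 307 rows.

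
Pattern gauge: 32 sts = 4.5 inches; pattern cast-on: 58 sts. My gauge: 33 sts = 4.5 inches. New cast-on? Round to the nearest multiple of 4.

Scale factor = 33 / 32 = 1.031.
58 × 33 / 32 = 59.81 sts.
→ 60 sts.

CO 60 sts.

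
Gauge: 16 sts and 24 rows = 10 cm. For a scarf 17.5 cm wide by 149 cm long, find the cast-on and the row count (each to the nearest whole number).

Stitch gauge = 16/10 = 1.6 sts/cm; 17.5 × 1.6 = 28.00 → 28 sts.
Row gauge = 24/10 = 2.4 rows/cm; 149 × 2.4 = 357.60 → 358 rows.

Cast on 28 stitches and work 358 rows.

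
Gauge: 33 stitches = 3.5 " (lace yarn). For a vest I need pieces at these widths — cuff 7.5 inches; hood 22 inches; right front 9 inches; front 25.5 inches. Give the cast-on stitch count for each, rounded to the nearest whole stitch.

Rate = 33/3.5 = 9.429 sts per in.
cuff: 7.5 × 9.429 = 70.71 → 71.
hood: 22 × 9.429 = 207.43 → 207.
right front: 9 × 9.429 = 84.86 → 85.
front: 25.5 × 9.429 = 240.43 → 240.

cuff 71; hood 207; right front 85; front 240.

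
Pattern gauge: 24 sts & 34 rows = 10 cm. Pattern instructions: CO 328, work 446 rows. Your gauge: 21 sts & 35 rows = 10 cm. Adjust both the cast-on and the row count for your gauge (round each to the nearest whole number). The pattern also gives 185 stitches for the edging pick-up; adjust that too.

Stitches: 328 × 21/24 = 287.00 → 287.
Rows: 446 × 35/34 = 459.12 → 459.
edging pick-up: 185 × 21/24 = 161.88 → 162.

Cast on 287 stitches; work 459 rows; edging pick-up 162 stitches.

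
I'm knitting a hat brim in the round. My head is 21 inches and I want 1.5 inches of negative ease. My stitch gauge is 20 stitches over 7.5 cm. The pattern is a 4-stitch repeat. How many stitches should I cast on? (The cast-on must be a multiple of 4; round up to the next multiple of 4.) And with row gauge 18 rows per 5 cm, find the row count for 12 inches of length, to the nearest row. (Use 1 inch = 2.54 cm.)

Cast on 136 stitches; work 110 rows.

Finished = 21 − 1.5 = 19.5 inches.
19.5 inches × 2.54 = 49.53 cm.
20/7.5 = 2.667 sts per cm; 49.53 × 2.667 = 132.08 sts.
Next multiple of 4 → 136.
12 inches = 30.48 cm; × 3.6 = 109.73 → 110 rows.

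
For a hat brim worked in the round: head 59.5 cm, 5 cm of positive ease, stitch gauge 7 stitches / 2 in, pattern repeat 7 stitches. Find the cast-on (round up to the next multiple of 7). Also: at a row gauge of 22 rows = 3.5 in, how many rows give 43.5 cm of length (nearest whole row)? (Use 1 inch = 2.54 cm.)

Finished = 59.5 + 5 = 64.5 cm.
64.5 cm × 1/2.54 = 25.39 inches.
7/2 = 3.5 sts per in; 25.39 × 3.5 = 88.88 sts.
Next multiple of 7 → 91.
43.5 cm = 17.13 inches; × 6.286 = 107.65 → 108 rows.

Cast on 91 stitches; work 108 rows.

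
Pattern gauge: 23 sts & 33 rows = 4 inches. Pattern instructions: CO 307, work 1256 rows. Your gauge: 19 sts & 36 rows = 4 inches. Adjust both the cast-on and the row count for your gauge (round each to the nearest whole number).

Stitches: 307 × 19/23 = 253.61 → 254.
Rows: 1256 × 36/33 = 1370.18 → 1370.

Cast on 254 stitches; work 1370 rows.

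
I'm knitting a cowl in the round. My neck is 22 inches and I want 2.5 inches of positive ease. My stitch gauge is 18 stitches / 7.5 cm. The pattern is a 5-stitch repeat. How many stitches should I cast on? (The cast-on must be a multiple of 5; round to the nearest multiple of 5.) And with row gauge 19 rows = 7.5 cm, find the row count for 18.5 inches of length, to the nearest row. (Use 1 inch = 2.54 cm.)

Cast on 150 stitches; work 119 rows.

Finished = 22 + 2.5 = 24.5 inches.
24.5 inches × 2.54 = 62.23 cm.
18/7.5 = 2.4 sts per cm; 62.23 × 2.4 = 149.35 sts.
Nearest multiple of 5 → 150.
18.5 inches = 46.99 cm; × 2.533 = 119.04 → 119 rows.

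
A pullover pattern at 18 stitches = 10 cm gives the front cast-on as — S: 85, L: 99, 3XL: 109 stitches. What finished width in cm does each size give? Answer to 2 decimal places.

18/10 = 1.8 sts per cm.
S: 85 / 1.8 = 47.222 → 47.22 cm.
L: 99 / 1.8 = 55.000 → 55.00 cm.
3XL: 109 / 1.8 = 60.556 → 60.56 cm.

S 47.22 cm; L 55.00 cm; 3XL 60.56 cm.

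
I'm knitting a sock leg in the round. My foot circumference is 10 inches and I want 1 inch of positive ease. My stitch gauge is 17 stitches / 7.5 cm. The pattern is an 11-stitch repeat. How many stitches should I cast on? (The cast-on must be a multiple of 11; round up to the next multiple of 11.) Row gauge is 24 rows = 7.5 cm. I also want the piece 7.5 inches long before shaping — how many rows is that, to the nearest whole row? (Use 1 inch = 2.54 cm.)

Finished = 10 + 1 = 11 inches.
11 inches × 2.54 = 27.94 cm.
17/7.5 = 2.267 sts per cm; 27.94 × 2.267 = 63.33 sts.
Next multiple of 11 → 66.
7.5 inches = 19.05 cm; × 3.2 = 60.96 → 61 rows.

Cast on 66 stitches; work 61 rows.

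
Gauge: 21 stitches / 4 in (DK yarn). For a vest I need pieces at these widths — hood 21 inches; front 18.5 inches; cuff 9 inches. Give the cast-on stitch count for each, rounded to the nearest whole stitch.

Rate = 21/4 = 5.25 sts per in.
hood: 21 × 5.25 = 110.25 → 110.
front: 18.5 × 5.25 = 97.12 → 97.
cuff: 9 × 5.25 = 47.25 → 47.

hood 110; front 97; cuff 47.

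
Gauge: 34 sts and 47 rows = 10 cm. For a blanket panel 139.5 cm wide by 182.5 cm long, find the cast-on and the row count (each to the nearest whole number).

Cast on 474 stitches and work 858 rows.

Stitch gauge = 34/10 = 3.4 sts/cm; 139.5 × 3.4 = 474.30 → 474 sts.
Row gauge = 47/10 = 4.7 rows/cm; 182.5 × 4.7 = 857.75 → 858 rows.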